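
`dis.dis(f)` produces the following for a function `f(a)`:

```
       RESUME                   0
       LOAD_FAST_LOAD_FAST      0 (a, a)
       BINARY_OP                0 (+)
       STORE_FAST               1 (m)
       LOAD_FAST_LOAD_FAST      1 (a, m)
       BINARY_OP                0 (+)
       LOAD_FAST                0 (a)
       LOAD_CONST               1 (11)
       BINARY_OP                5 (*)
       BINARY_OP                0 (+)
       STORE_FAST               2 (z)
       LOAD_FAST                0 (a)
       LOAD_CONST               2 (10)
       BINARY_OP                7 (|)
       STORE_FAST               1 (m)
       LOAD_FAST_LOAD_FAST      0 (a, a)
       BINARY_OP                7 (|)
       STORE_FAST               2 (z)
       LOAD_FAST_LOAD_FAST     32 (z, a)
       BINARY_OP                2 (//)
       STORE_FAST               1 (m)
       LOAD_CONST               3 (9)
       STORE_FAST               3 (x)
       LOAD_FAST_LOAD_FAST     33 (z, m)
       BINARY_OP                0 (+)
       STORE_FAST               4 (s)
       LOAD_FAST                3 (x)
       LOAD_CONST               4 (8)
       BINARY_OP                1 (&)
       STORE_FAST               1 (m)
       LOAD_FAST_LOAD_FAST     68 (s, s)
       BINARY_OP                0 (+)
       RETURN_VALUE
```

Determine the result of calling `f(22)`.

LOAD_FAST_LOAD_FAST a,a → push 22,22. Stack: [22, 22]
BINARY_OP + → 22 + 22 = 44. Stack: [44]
STORE_FAST m → m=44. Stack: []
LOAD_FAST_LOAD_FAST a,m → push 22,44. Stack: [22, 44]
BINARY_OP + → 22 + 44 = 66. Stack: [66]
LOAD_FAST a → push 22. Stack: [66, 22]
LOAD_CONST → push 11. Stack: [66, 22, 11]
BINARY_OP * → 22 * 11 = 242. Stack: [66, 242]
BINARY_OP + → 66 + 242 = 308. Stack: [308]
STORE_FAST z → z=308. Stack: []
LOAD_FAST a → push 22. Stack: [22]
LOAD_CONST → push 10. Stack: [22, 10]
BINARY_OP | → 22 | 10 = 30. Stack: [30]
STORE_FAST m → m=30. Stack: []
LOAD_FAST_LOAD_FAST a,a → push 22,22. Stack: [22, 22]
BINARY_OP | → 22 | 22 = 22. Stack: [22]
STORE_FAST z → z=22. Stack: []
LOAD_FAST_LOAD_FAST z,a → push 22,22. Stack: [22, 22]
BINARY_OP // → 22 // 22 = 1. Stack: [1]
STORE_FAST m → m=1. Stack: []
LOAD_CONST → push 9. Stack: [9]
STORE_FAST x → x=9. Stack: []
LOAD_FAST_LOAD_FAST z,m → push 22,1. Stack: [22, 1]
BINARY_OP + → 22 + 1 = 23. Stack: [23]
STORE_FAST s → s=23. Stack: []
LOAD_FAST x → push 9. Stack: [9]
LOAD_CONST → push 8. Stack: [9, 8]
BINARY_OP & → 9 & 8 = 8. Stack: [8]
STORE_FAST m → m=8. Stack: []
LOAD_FAST_LOAD_FAST s,s → push 23,23. Stack: [23, 23]
BINARY_OP + → 23 + 23 = 46. Stack: [46]
RETURN_VALUE → return 46.

46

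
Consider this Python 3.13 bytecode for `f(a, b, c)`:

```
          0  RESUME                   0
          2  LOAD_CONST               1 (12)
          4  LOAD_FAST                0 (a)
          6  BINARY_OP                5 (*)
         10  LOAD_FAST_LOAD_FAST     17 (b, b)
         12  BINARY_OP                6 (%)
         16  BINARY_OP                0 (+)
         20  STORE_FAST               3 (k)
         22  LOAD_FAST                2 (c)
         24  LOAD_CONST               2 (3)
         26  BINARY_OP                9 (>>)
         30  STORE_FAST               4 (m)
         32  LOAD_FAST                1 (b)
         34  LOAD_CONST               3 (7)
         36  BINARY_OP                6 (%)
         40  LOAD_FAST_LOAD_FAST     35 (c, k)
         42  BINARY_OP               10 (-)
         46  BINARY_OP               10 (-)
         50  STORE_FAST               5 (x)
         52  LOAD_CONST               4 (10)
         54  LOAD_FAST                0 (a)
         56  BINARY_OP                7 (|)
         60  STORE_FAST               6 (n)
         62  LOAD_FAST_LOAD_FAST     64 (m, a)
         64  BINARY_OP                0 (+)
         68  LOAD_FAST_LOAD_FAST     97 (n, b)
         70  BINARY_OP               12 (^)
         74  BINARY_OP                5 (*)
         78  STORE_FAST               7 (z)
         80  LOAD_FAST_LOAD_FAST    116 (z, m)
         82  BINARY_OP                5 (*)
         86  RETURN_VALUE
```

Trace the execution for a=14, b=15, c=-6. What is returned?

-13

LOAD_CONST → push 12. Stack: [12]
LOAD_FAST a → push 14. Stack: [12, 14]
BINARY_OP * → 12 * 14 = 168. Stack: [168]
LOAD_FAST_LOAD_FAST b,b → push 15,15. Stack: [168, 15, 15]
BINARY_OP % → 15 % 15 = 0. Stack: [168, 0]
BINARY_OP + → 168 + 0 = 168. Stack: [168]
STORE_FAST k → k=168. Stack: []
LOAD_FAST c → push -6. Stack: [-6]
LOAD_CONST → push 3. Stack: [-6, 3]
BINARY_OP >> → -6 >> 3 = -1. Stack: [-1]
STORE_FAST m → m=-1. Stack: []
LOAD_FAST b → push 15. Stack: [15]
LOAD_CONST → push 7. Stack: [15, 7]
BINARY_OP % → 15 % 7 = 1. Stack: [1]
LOAD_FAST_LOAD_FAST c,k → push -6,168. Stack: [1, -6, 168]
BINARY_OP - → -6 - 168 = -174. Stack: [1, -174]
BINARY_OP - → 1 - -174 = 175. Stack: [175]
STORE_FAST x → x=175. Stack: []
LOAD_CONST → push 10. Stack: [10]
LOAD_FAST a → push 14. Stack: [10, 14]
BINARY_OP | → 10 | 14 = 14. Stack: [14]
STORE_FAST n → n=14. Stack: []
LOAD_FAST_LOAD_FAST m,a → push -1,14. Stack: [-1, 14]
BINARY_OP + → -1 + 14 = 13. Stack: [13]
LOAD_FAST_LOAD_FAST n,b → push 14,15. Stack: [13, 14, 15]
BINARY_OP ^ → 14 ^ 15 = 1. Stack: [13, 1]
BINARY_OP * → 13 * 1 = 13. Stack: [13]
STORE_FAST z → z=13. Stack: []
LOAD_FAST_LOAD_FAST z,m → push 13,-1. Stack: [13, -1]
BINARY_OP * → 13 * -1 = -13. Stack: [-13]
RETURN_VALUE → return -13.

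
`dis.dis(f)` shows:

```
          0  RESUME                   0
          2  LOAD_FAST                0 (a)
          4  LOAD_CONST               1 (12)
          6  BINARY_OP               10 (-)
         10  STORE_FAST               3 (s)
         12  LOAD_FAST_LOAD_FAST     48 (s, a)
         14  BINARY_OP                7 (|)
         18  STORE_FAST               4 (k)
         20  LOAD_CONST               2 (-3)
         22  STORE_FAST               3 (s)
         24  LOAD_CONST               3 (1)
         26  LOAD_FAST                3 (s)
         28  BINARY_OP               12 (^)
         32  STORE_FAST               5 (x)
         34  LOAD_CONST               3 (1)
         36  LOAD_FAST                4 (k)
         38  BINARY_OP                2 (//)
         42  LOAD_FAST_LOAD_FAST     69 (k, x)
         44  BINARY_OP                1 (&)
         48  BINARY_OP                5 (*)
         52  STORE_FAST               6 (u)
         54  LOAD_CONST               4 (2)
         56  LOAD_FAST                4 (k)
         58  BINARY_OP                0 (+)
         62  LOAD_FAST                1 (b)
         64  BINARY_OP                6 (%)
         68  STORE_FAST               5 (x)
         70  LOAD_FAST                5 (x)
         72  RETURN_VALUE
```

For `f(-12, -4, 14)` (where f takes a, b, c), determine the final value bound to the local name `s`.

-3

LOAD_FAST a → push -12. Stack: [-12]
LOAD_CONST → push 12. Stack: [-12, 12]
BINARY_OP - → -12 - 12 = -24. Stack: [-24]
STORE_FAST s → s=-24. Stack: []
LOAD_FAST_LOAD_FAST s,a → push -24,-12. Stack: [-24, -12]
BINARY_OP | → -24 | -12 = -4. Stack: [-4]
STORE_FAST k → k=-4. Stack: []
LOAD_CONST → push -3. Stack: [-3]
STORE_FAST s → s=-3. Stack: []
LOAD_CONST → push 1. Stack: [1]
LOAD_FAST s → push -3. Stack: [1, -3]
BINARY_OP ^ → 1 ^ -3 = -4. Stack: [-4]
STORE_FAST x → x=-4. Stack: []
LOAD_CONST → push 1. Stack: [1]
LOAD_FAST k → push -4. Stack: [1, -4]
BINARY_OP // → 1 // -4 = -1. Stack: [-1]
LOAD_FAST_LOAD_FAST k,x → push -4,-4. Stack: [-1, -4, -4]
BINARY_OP & → -4 & -4 = -4. Stack: [-1, -4]
BINARY_OP * → -1 * -4 = 4. Stack: [4]
STORE_FAST u → u=4. Stack: []
LOAD_CONST → push 2. Stack: [2]
LOAD_FAST k → push -4. Stack: [2, -4]
BINARY_OP + → 2 + -4 = -2. Stack: [-2]
LOAD_FAST b → push -4. Stack: [-2, -4]
BINARY_OP % → -2 % -4 = -2. Stack: [-2]
STORE_FAST x → x=-2. Stack: []
LOAD_FAST x → push -2. Stack: [-2]
RETURN_VALUE → return -2.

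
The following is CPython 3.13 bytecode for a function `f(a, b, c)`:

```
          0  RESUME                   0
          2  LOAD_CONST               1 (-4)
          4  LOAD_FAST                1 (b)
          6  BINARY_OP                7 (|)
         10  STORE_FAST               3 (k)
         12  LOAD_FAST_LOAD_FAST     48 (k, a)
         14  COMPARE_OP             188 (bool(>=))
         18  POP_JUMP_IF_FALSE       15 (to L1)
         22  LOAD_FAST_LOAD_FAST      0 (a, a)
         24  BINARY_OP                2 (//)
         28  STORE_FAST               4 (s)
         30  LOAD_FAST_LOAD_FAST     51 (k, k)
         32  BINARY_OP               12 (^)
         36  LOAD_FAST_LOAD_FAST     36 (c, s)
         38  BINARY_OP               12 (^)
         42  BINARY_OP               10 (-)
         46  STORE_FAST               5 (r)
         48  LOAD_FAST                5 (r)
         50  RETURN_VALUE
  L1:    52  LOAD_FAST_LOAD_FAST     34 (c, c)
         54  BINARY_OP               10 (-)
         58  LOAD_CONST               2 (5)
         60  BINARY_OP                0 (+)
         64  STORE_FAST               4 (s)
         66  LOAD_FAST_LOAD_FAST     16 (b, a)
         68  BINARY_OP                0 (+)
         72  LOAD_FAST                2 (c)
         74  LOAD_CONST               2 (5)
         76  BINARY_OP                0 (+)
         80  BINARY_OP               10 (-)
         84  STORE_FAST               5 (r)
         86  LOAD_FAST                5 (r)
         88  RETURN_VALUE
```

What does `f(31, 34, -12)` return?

LOAD_CONST → push -4. Stack: [-4]
LOAD_FAST b → push 34. Stack: [-4, 34]
BINARY_OP | → -4 | 34 = -2. Stack: [-2]
STORE_FAST k → k=-2. Stack: []
LOAD_FAST_LOAD_FAST k,a → push -2,31. Stack: [-2, 31]
COMPARE_OP bool(>=) → -2 vs 31 = False. Stack: [False]
POP_JUMP_IF_FALSE → pop False; jump. Stack: []
LOAD_FAST_LOAD_FAST c,c → push -12,-12. Stack: [-12, -12]
BINARY_OP - → -12 - -12 = 0. Stack: [0]
LOAD_CONST → push 5. Stack: [0, 5]
BINARY_OP + → 0 + 5 = 5. Stack: [5]
STORE_FAST s → s=5. Stack: []
LOAD_FAST_LOAD_FAST b,a → push 34,31. Stack: [34, 31]
BINARY_OP + → 34 + 31 = 65. Stack: [65]
LOAD_FAST c → push -12. Stack: [65, -12]
LOAD_CONST → push 5. Stack: [65, -12, 5]
BINARY_OP + → -12 + 5 = -7. Stack: [65, -7]
BINARY_OP - → 65 - -7 = 72. Stack: [72]
STORE_FAST r → r=72. Stack: []
LOAD_FAST r → push 72. Stack: [72]
RETURN_VALUE → return 72.

72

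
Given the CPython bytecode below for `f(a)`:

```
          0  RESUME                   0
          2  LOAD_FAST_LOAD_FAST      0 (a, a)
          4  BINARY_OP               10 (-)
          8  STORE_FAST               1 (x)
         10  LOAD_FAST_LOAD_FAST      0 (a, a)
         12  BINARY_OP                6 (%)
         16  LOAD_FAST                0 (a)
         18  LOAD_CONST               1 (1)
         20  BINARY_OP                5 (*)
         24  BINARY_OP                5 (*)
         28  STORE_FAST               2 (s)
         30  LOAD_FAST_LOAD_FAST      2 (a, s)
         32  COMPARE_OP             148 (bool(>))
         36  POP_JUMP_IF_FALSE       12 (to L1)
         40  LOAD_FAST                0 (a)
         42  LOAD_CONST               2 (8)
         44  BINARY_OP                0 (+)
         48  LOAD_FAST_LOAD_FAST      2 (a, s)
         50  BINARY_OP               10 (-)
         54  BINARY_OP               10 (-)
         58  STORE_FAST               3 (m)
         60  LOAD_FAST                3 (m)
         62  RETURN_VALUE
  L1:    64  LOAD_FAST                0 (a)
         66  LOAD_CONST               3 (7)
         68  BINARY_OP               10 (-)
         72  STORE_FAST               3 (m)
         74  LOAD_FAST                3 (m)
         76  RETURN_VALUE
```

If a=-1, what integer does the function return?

LOAD_FAST_LOAD_FAST a,a → push -1,-1. Stack: [-1, -1]
BINARY_OP - → -1 - -1 = 0. Stack: [0]
STORE_FAST x → x=0. Stack: []
LOAD_FAST_LOAD_FAST a,a → push -1,-1. Stack: [-1, -1]
BINARY_OP % → -1 % -1 = 0. Stack: [0]
LOAD_FAST a → push -1. Stack: [0, -1]
LOAD_CONST → push 1. Stack: [0, -1, 1]
BINARY_OP * → -1 * 1 = -1. Stack: [0, -1]
BINARY_OP * → 0 * -1 = 0. Stack: [0]
STORE_FAST s → s=0. Stack: []
LOAD_FAST_LOAD_FAST a,s → push -1,0. Stack: [-1, 0]
COMPARE_OP bool(>) → -1 vs 0 = False. Stack: [False]
POP_JUMP_IF_FALSE → pop False; jump. Stack: []
LOAD_FAST a → push -1. Stack: [-1]
LOAD_CONST → push 7. Stack: [-1, 7]
BINARY_OP - → -1 - 7 = -8. Stack: [-8]
STORE_FAST m → m=-8. Stack: []
LOAD_FAST m → push -8. Stack: [-8]
RETURN_VALUE → return -8.

-8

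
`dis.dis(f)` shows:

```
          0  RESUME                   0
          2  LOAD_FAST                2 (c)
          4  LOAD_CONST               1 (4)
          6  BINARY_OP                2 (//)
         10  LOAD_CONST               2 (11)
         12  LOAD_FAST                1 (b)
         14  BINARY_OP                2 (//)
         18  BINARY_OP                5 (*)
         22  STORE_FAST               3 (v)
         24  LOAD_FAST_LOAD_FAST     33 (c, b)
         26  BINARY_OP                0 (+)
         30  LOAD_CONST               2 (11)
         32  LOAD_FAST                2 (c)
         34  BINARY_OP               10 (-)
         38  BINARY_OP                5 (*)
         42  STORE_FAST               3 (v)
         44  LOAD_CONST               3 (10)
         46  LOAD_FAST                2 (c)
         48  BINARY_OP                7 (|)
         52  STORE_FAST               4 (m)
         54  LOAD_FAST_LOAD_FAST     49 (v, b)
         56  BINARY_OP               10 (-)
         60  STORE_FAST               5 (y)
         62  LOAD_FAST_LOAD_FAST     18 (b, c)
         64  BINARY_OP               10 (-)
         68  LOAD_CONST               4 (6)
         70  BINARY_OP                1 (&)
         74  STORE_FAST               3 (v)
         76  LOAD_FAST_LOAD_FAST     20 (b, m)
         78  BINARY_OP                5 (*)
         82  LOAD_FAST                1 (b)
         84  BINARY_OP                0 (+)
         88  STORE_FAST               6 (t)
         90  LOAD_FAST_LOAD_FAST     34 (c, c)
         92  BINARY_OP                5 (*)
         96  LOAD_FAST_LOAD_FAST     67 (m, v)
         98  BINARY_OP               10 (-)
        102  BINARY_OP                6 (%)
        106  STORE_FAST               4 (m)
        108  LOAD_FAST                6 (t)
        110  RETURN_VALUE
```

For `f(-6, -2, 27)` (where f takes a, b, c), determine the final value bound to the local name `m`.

4

LOAD_FAST c → push 27. Stack: [27]
LOAD_CONST → push 4. Stack: [27, 4]
BINARY_OP // → 27 // 4 = 6. Stack: [6]
LOAD_CONST → push 11. Stack: [6, 11]
LOAD_FAST b → push -2. Stack: [6, 11, -2]
BINARY_OP // → 11 // -2 = -6. Stack: [6, -6]
BINARY_OP * → 6 * -6 = -36. Stack: [-36]
STORE_FAST v → v=-36. Stack: []
LOAD_FAST_LOAD_FAST c,b → push 27,-2. Stack: [27, -2]
BINARY_OP + → 27 + -2 = 25. Stack: [25]
LOAD_CONST → push 11. Stack: [25, 11]
LOAD_FAST c → push 27. Stack: [25, 11, 27]
BINARY_OP - → 11 - 27 = -16. Stack: [25, -16]
BINARY_OP * → 25 * -16 = -400. Stack: [-400]
STORE_FAST v → v=-400. Stack: []
LOAD_CONST → push 10. Stack: [10]
LOAD_FAST c → push 27. Stack: [10, 27]
BINARY_OP | → 10 | 27 = 27. Stack: [27]
STORE_FAST m → m=27. Stack: []
LOAD_FAST_LOAD_FAST v,b → push -400,-2. Stack: [-400, -2]
BINARY_OP - → -400 - -2 = -398. Stack: [-398]
STORE_FAST y → y=-398. Stack: []
LOAD_FAST_LOAD_FAST b,c → push -2,27. Stack: [-2, 27]
BINARY_OP - → -2 - 27 = -29. Stack: [-29]
LOAD_CONST → push 6. Stack: [-29, 6]
BINARY_OP & → -29 & 6 = 2. Stack: [2]
STORE_FAST v → v=2. Stack: []
LOAD_FAST_LOAD_FAST b,m → push -2,27. Stack: [-2, 27]
BINARY_OP * → -2 * 27 = -54. Stack: [-54]
LOAD_FAST b → push -2. Stack: [-54, -2]
BINARY_OP + → -54 + -2 = -56. Stack: [-56]
STORE_FAST t → t=-56. Stack: []
LOAD_FAST_LOAD_FAST c,c → push 27,27. Stack: [27, 27]
BINARY_OP * → 27 * 27 = 729. Stack: [729]
LOAD_FAST_LOAD_FAST m,v → push 27,2. Stack: [729, 27, 2]
BINARY_OP - → 27 - 2 = 25. Stack: [729, 25]
BINARY_OP % → 729 % 25 = 4. Stack: [4]
STORE_FAST m → m=4. Stack: []
LOAD_FAST t → push -56. Stack: [-56]
RETURN_VALUE → return -56.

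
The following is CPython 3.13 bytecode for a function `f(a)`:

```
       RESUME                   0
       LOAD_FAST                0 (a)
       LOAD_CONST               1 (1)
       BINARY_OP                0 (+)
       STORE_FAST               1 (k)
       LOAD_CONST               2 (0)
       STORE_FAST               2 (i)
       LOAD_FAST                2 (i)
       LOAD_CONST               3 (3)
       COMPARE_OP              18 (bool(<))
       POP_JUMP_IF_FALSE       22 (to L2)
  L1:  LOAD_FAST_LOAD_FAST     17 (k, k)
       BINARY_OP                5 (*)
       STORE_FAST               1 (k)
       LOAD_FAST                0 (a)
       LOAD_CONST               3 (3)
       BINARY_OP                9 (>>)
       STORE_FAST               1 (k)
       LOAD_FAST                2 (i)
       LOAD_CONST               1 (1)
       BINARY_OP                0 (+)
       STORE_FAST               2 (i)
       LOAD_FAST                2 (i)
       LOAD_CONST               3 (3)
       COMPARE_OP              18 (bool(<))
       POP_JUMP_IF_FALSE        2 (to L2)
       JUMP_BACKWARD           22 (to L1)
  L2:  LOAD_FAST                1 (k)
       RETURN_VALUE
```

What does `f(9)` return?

LOAD_FAST a → push 9. Stack: [9]
LOAD_CONST → push 1. Stack: [9, 1]
BINARY_OP + → 9 + 1 = 10. Stack: [10]
STORE_FAST k → k=10. Stack: []
LOAD_CONST → push 0. Stack: [0]
STORE_FAST i → i=0. Stack: []
LOAD_FAST i → push 0. Stack: [0]
LOAD_CONST → push 3. Stack: [0, 3]
COMPARE_OP bool(<) → 0 vs 3 = True. Stack: [True]
POP_JUMP_IF_FALSE → pop True; no jump. Stack: []
LOAD_FAST_LOAD_FAST k,k → push 10,10. Stack: [10, 10]
BINARY_OP * → 10 * 10 = 100. Stack: [100]
STORE_FAST k → k=100. Stack: []
LOAD_FAST a → push 9. Stack: [9]
LOAD_CONST → push 3. Stack: [9, 3]
BINARY_OP >> → 9 >> 3 = 1. Stack: [1]
STORE_FAST k → k=1. Stack: []
LOAD_FAST i → push 0. Stack: [0]
LOAD_CONST → push 1. Stack: [0, 1]
BINARY_OP + → 0 + 1 = 1. Stack: [1]
STORE_FAST i → i=1. Stack: []
LOAD_FAST i → push 1. Stack: [1]
LOAD_CONST → push 3. Stack: [1, 3]
COMPARE_OP bool(<) → 1 vs 3 = True. Stack: [True]
POP_JUMP_IF_FALSE → pop True; no jump. Stack: []
LOAD_FAST_LOAD_FAST k,k → push 1,1. Stack: [1, 1]
BINARY_OP * → 1 * 1 = 1. Stack: [1]
STORE_FAST k → k=1. Stack: []
LOAD_FAST a → push 9. Stack: [9]
LOAD_CONST → push 3. Stack: [9, 3]
BINARY_OP >> → 9 >> 3 = 1. Stack: [1]
STORE_FAST k → k=1. Stack: []
LOAD_FAST i → push 1. Stack: [1]
LOAD_CONST → push 1. Stack: [1, 1]
BINARY_OP + → 1 + 1 = 2. Stack: [2]
STORE_FAST i → i=2. Stack: []
LOAD_FAST i → push 2. Stack: [2]
LOAD_CONST → push 3. Stack: [2, 3]
COMPARE_OP bool(<) → 2 vs 3 = True. Stack: [True]
POP_JUMP_IF_FALSE → pop True; no jump. Stack: []
LOAD_FAST_LOAD_FAST k,k → push 1,1. Stack: [1, 1]
BINARY_OP * → 1 * 1 = 1. Stack: [1]
STORE_FAST k → k=1. Stack: []
LOAD_FAST a → push 9. Stack: [9]
LOAD_CONST → push 3. Stack: [9, 3]
BINARY_OP >> → 9 >> 3 = 1. Stack: [1]
STORE_FAST k → k=1. Stack: []
LOAD_FAST i → push 2. Stack: [2]
LOAD_CONST → push 1. Stack: [2, 1]
BINARY_OP + → 2 + 1 = 3. Stack: [3]
STORE_FAST i → i=3. Stack: []
LOAD_FAST i → push 3. Stack: [3]
LOAD_CONST → push 3. Stack: [3, 3]
COMPARE_OP bool(<) → 3 vs 3 = False. Stack: [False]
POP_JUMP_IF_FALSE → pop False; jump. Stack: []
LOAD_FAST k → push 1. Stack: [1]
RETURN_VALUE → return 1.

1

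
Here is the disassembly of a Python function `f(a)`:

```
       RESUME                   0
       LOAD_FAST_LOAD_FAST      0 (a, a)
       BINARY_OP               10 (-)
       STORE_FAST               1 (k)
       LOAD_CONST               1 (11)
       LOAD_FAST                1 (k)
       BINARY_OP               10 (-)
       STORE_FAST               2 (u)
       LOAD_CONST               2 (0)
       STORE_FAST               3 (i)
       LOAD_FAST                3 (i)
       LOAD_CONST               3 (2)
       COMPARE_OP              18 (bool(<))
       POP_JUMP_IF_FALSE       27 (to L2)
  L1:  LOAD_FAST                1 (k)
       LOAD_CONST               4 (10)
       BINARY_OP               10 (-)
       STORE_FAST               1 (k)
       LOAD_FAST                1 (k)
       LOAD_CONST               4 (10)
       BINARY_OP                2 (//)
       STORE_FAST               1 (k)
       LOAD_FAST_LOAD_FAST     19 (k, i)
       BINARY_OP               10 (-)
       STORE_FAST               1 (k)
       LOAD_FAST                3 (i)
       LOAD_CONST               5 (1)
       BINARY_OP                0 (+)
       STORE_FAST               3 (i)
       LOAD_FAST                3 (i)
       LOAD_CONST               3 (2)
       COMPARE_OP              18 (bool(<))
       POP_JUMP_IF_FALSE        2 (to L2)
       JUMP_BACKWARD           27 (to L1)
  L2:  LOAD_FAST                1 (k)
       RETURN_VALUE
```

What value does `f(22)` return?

LOAD_FAST_LOAD_FAST a,a → push 22,22. Stack: [22, 22]
BINARY_OP - → 22 - 22 = 0. Stack: [0]
STORE_FAST k → k=0. Stack: []
LOAD_CONST → push 11. Stack: [11]
LOAD_FAST k → push 0. Stack: [11, 0]
BINARY_OP - → 11 - 0 = 11. Stack: [11]
STORE_FAST u → u=11. Stack: []
LOAD_CONST → push 0. Stack: [0]
STORE_FAST i → i=0. Stack: []
LOAD_FAST i → push 0. Stack: [0]
LOAD_CONST → push 2. Stack: [0, 2]
COMPARE_OP bool(<) → 0 vs 2 = True. Stack: [True]
POP_JUMP_IF_FALSE → pop True; no jump. Stack: []
LOAD_FAST k → push 0. Stack: [0]
LOAD_CONST → push 10. Stack: [0, 10]
BINARY_OP - → 0 - 10 = -10. Stack: [-10]
STORE_FAST k → k=-10. Stack: []
LOAD_FAST k → push -10. Stack: [-10]
LOAD_CONST → push 10. Stack: [-10, 10]
BINARY_OP // → -10 // 10 = -1. Stack: [-1]
STORE_FAST k → k=-1. Stack: []
LOAD_FAST_LOAD_FAST k,i → push -1,0. Stack: [-1, 0]
BINARY_OP - → -1 - 0 = -1. Stack: [-1]
STORE_FAST k → k=-1. Stack: []
LOAD_FAST i → push 0. Stack: [0]
LOAD_CONST → push 1. Stack: [0, 1]
BINARY_OP + → 0 + 1 = 1. Stack: [1]
STORE_FAST i → i=1. Stack: []
LOAD_FAST i → push 1. Stack: [1]
LOAD_CONST → push 2. Stack: [1, 2]
COMPARE_OP bool(<) → 1 vs 2 = True. Stack: [True]
POP_JUMP_IF_FALSE → pop True; no jump. Stack: []
LOAD_FAST k → push -1. Stack: [-1]
LOAD_CONST → push 10. Stack: [-1, 10]
BINARY_OP - → -1 - 10 = -11. Stack: [-11]
STORE_FAST k → k=-11. Stack: []
LOAD_FAST k → push -11. Stack: [-11]
LOAD_CONST → push 10. Stack: [-11, 10]
BINARY_OP // → -11 // 10 = -2. Stack: [-2]
STORE_FAST k → k=-2. Stack: []
LOAD_FAST_LOAD_FAST k,i → push -2,1. Stack: [-2, 1]
BINARY_OP - → -2 - 1 = -3. Stack: [-3]
STORE_FAST k → k=-3. Stack: []
LOAD_FAST i → push 1. Stack: [1]
LOAD_CONST → push 1. Stack: [1, 1]
BINARY_OP + → 1 + 1 = 2. Stack: [2]
STORE_FAST i → i=2. Stack: []
LOAD_FAST i → push 2. Stack: [2]
LOAD_CONST → push 2. Stack: [2, 2]
COMPARE_OP bool(<) → 2 vs 2 = False. Stack: [False]
POP_JUMP_IF_FALSE → pop False; jump. Stack: []
LOAD_FAST k → push -3. Stack: [-3]
RETURN_VALUE → return -3.

-3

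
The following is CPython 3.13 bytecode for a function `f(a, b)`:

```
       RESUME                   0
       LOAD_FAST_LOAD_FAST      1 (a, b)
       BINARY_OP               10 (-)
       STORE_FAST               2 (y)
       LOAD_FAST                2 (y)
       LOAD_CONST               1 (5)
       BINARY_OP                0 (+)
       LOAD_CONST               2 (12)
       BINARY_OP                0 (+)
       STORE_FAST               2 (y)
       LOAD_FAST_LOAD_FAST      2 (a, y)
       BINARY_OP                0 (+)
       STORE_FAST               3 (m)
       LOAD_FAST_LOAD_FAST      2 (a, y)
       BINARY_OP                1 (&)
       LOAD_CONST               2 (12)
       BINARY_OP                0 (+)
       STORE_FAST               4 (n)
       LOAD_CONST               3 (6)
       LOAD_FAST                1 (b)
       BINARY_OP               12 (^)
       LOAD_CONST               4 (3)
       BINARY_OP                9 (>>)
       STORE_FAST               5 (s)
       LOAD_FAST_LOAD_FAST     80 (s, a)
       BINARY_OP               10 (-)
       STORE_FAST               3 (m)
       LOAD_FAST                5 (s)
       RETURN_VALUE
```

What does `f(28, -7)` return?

LOAD_FAST_LOAD_FAST a,b → push 28,-7. Stack: [28, -7]
BINARY_OP - → 28 - -7 = 35. Stack: [35]
STORE_FAST y → y=35. Stack: []
LOAD_FAST y → push 35. Stack: [35]
LOAD_CONST → push 5. Stack: [35, 5]
BINARY_OP + → 35 + 5 = 40. Stack: [40]
LOAD_CONST → push 12. Stack: [40, 12]
BINARY_OP + → 40 + 12 = 52. Stack: [52]
STORE_FAST y → y=52. Stack: []
LOAD_FAST_LOAD_FAST a,y → push 28,52. Stack: [28, 52]
BINARY_OP + → 28 + 52 = 80. Stack: [80]
STORE_FAST m → m=80. Stack: []
LOAD_FAST_LOAD_FAST a,y → push 28,52. Stack: [28, 52]
BINARY_OP & → 28 & 52 = 20. Stack: [20]
LOAD_CONST → push 12. Stack: [20, 12]
BINARY_OP + → 20 + 12 = 32. Stack: [32]
STORE_FAST n → n=32. Stack: []
LOAD_CONST → push 6. Stack: [6]
LOAD_FAST b → push -7. Stack: [6, -7]
BINARY_OP ^ → 6 ^ -7 = -1. Stack: [-1]
LOAD_CONST → push 3. Stack: [-1, 3]
BINARY_OP >> → -1 >> 3 = -1. Stack: [-1]
STORE_FAST s → s=-1. Stack: []
LOAD_FAST_LOAD_FAST s,a → push -1,28. Stack: [-1, 28]
BINARY_OP - → -1 - 28 = -29. Stack: [-29]
STORE_FAST m → m=-29. Stack: []
LOAD_FAST s → push -1. Stack: [-1]
RETURN_VALUE → return -1.

-1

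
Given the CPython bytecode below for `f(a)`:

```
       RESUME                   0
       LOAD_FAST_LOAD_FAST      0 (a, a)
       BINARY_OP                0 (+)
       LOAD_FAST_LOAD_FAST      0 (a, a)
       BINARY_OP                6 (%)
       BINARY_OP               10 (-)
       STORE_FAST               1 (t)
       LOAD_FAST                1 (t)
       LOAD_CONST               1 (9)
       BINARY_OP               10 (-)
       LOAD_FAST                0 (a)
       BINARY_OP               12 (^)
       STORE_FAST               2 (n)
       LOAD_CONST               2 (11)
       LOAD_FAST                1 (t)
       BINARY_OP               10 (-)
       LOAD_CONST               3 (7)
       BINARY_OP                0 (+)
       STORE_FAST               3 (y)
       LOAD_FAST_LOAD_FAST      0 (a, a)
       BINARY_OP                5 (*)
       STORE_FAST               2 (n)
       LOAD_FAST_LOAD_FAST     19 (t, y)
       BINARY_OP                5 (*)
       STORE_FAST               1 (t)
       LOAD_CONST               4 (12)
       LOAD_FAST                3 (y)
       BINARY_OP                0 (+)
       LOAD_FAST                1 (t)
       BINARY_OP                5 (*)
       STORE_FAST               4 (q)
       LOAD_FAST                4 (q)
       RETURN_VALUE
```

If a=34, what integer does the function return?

LOAD_FAST_LOAD_FAST a,a → push 34,34. Stack: [34, 34]
BINARY_OP + → 34 + 34 = 68. Stack: [68]
LOAD_FAST_LOAD_FAST a,a → push 34,34. Stack: [68, 34, 34]
BINARY_OP % → 34 % 34 = 0. Stack: [68, 0]
BINARY_OP - → 68 - 0 = 68. Stack: [68]
STORE_FAST t → t=68. Stack: []
LOAD_FAST t → push 68. Stack: [68]
LOAD_CONST → push 9. Stack: [68, 9]
BINARY_OP - → 68 - 9 = 59. Stack: [59]
LOAD_FAST a → push 34. Stack: [59, 34]
BINARY_OP ^ → 59 ^ 34 = 25. Stack: [25]
STORE_FAST n → n=25. Stack: []
LOAD_CONST → push 11. Stack: [11]
LOAD_FAST t → push 68. Stack: [11, 68]
BINARY_OP - → 11 - 68 = -57. Stack: [-57]
LOAD_CONST → push 7. Stack: [-57, 7]
BINARY_OP + → -57 + 7 = -50. Stack: [-50]
STORE_FAST y → y=-50. Stack: []
LOAD_FAST_LOAD_FAST a,a → push 34,34. Stack: [34, 34]
BINARY_OP * → 34 * 34 = 1156. Stack: [1156]
STORE_FAST n → n=1156. Stack: []
LOAD_FAST_LOAD_FAST t,y → push 68,-50. Stack: [68, -50]
BINARY_OP * → 68 * -50 = -3400. Stack: [-3400]
STORE_FAST t → t=-3400. Stack: []
LOAD_CONST → push 12. Stack: [12]
LOAD_FAST y → push -50. Stack: [12, -50]
BINARY_OP + → 12 + -50 = -38. Stack: [-38]
LOAD_FAST t → push -3400. Stack: [-38, -3400]
BINARY_OP * → -38 * -3400 = 129200. Stack: [129200]
STORE_FAST q → q=129200. Stack: []
LOAD_FAST q → push 129200. Stack: [129200]
RETURN_VALUE → return 129200.

129200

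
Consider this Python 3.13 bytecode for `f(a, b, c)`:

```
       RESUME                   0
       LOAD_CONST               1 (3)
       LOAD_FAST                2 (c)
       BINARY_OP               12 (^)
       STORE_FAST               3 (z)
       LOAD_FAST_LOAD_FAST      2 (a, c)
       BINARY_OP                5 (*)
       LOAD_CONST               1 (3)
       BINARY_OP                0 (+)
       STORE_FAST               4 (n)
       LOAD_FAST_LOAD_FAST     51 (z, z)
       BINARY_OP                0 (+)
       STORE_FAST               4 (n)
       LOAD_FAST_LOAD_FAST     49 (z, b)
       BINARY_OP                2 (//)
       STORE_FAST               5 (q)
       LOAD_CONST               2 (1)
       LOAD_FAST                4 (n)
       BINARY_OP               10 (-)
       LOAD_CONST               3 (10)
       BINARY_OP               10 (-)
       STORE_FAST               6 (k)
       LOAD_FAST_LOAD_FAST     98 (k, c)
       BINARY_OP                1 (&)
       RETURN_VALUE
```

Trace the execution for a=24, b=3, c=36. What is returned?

LOAD_CONST → push 3. Stack: [3]
LOAD_FAST c → push 36. Stack: [3, 36]
BINARY_OP ^ → 3 ^ 36 = 39. Stack: [39]
STORE_FAST z → z=39. Stack: []
LOAD_FAST_LOAD_FAST a,c → push 24,36. Stack: [24, 36]
BINARY_OP * → 24 * 36 = 864. Stack: [864]
LOAD_CONST → push 3. Stack: [864, 3]
BINARY_OP + → 864 + 3 = 867. Stack: [867]
STORE_FAST n → n=867. Stack: []
LOAD_FAST_LOAD_FAST z,z → push 39,39. Stack: [39, 39]
BINARY_OP + → 39 + 39 = 78. Stack: [78]
STORE_FAST n → n=78. Stack: []
LOAD_FAST_LOAD_FAST z,b → push 39,3. Stack: [39, 3]
BINARY_OP // → 39 // 3 = 13. Stack: [13]
STORE_FAST q → q=13. Stack: []
LOAD_CONST → push 1. Stack: [1]
LOAD_FAST n → push 78. Stack: [1, 78]
BINARY_OP - → 1 - 78 = -77. Stack: [-77]
LOAD_CONST → push 10. Stack: [-77, 10]
BINARY_OP - → -77 - 10 = -87. Stack: [-87]
STORE_FAST k → k=-87. Stack: []
LOAD_FAST_LOAD_FAST k,c → push -87,36. Stack: [-87, 36]
BINARY_OP & → -87 & 36 = 32. Stack: [32]
RETURN_VALUE → return 32.

32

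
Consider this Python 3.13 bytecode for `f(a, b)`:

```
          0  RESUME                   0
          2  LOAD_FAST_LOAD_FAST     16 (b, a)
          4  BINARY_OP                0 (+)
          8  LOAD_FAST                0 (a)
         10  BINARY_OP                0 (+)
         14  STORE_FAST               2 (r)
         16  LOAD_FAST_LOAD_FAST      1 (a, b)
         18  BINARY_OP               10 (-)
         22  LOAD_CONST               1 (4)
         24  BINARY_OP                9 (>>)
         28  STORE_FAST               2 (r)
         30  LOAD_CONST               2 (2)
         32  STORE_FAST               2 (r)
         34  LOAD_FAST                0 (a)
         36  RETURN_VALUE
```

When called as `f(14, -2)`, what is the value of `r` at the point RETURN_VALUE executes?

LOAD_FAST_LOAD_FAST b,a → push -2,14. Stack: [-2, 14]
BINARY_OP + → -2 + 14 = 12. Stack: [12]
LOAD_FAST a → push 14. Stack: [12, 14]
BINARY_OP + → 12 + 14 = 26. Stack: [26]
STORE_FAST r → r=26. Stack: []
LOAD_FAST_LOAD_FAST a,b → push 14,-2. Stack: [14, -2]
BINARY_OP - → 14 - -2 = 16. Stack: [16]
LOAD_CONST → push 4. Stack: [16, 4]
BINARY_OP >> → 16 >> 4 = 1. Stack: [1]
STORE_FAST r → r=1. Stack: []
LOAD_CONST → push 2. Stack: [2]
STORE_FAST r → r=2. Stack: []
LOAD_FAST a → push 14. Stack: [14]
RETURN_VALUE → return 14.

2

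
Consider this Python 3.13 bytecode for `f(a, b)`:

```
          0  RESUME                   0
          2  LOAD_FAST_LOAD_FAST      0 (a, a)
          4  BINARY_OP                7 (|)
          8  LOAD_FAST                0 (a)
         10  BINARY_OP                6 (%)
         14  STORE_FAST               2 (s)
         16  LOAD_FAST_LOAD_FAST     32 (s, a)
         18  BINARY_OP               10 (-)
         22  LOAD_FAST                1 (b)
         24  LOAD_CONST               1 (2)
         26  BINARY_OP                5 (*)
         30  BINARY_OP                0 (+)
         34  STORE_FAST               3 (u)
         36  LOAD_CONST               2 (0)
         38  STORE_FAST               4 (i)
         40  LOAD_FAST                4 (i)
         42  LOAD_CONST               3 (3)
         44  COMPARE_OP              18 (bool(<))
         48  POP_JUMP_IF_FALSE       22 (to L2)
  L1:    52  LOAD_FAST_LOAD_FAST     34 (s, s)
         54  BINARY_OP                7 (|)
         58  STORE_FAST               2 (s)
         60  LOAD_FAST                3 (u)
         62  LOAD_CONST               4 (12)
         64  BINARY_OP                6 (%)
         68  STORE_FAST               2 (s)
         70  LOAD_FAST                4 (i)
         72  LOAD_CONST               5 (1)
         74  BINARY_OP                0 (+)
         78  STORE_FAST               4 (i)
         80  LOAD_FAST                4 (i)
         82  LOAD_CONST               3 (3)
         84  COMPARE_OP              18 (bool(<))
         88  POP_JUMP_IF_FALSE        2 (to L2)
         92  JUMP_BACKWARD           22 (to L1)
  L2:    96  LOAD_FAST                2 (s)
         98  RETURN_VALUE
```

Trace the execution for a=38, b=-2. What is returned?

6

LOAD_FAST_LOAD_FAST a,a → push 38,38. Stack: [38, 38]
BINARY_OP | → 38 | 38 = 38. Stack: [38]
LOAD_FAST a → push 38. Stack: [38, 38]
BINARY_OP % → 38 % 38 = 0. Stack: [0]
STORE_FAST s → s=0. Stack: []
LOAD_FAST_LOAD_FAST s,a → push 0,38. Stack: [0, 38]
BINARY_OP - → 0 - 38 = -38. Stack: [-38]
LOAD_FAST b → push -2. Stack: [-38, -2]
LOAD_CONST → push 2. Stack: [-38, -2, 2]
BINARY_OP * → -2 * 2 = -4. Stack: [-38, -4]
BINARY_OP + → -38 + -4 = -42. Stack: [-42]
STORE_FAST u → u=-42. Stack: []
LOAD_CONST → push 0. Stack: [0]
STORE_FAST i → i=0. Stack: []
LOAD_FAST i → push 0. Stack: [0]
LOAD_CONST → push 3. Stack: [0, 3]
COMPARE_OP bool(<) → 0 vs 3 = True. Stack: [True]
POP_JUMP_IF_FALSE → pop True; no jump. Stack: []
LOAD_FAST_LOAD_FAST s,s → push 0,0. Stack: [0, 0]
BINARY_OP | → 0 | 0 = 0. Stack: [0]
STORE_FAST s → s=0. Stack: []
LOAD_FAST u → push -42. Stack: [-42]
LOAD_CONST → push 12. Stack: [-42, 12]
BINARY_OP % → -42 % 12 = 6. Stack: [6]
STORE_FAST s → s=6. Stack: []
LOAD_FAST i → push 0. Stack: [0]
LOAD_CONST → push 1. Stack: [0, 1]
BINARY_OP + → 0 + 1 = 1. Stack: [1]
STORE_FAST i → i=1. Stack: []
LOAD_FAST i → push 1. Stack: [1]
LOAD_CONST → push 3. Stack: [1, 3]
COMPARE_OP bool(<) → 1 vs 3 = True. Stack: [True]
POP_JUMP_IF_FALSE → pop True; no jump. Stack: []
LOAD_FAST_LOAD_FAST s,s → push 6,6. Stack: [6, 6]
BINARY_OP | → 6 | 6 = 6. Stack: [6]
STORE_FAST s → s=6. Stack: []
LOAD_FAST u → push -42. Stack: [-42]
LOAD_CONST → push 12. Stack: [-42, 12]
BINARY_OP % → -42 % 12 = 6. Stack: [6]
STORE_FAST s → s=6. Stack: []
LOAD_FAST i → push 1. Stack: [1]
LOAD_CONST → push 1. Stack: [1, 1]
BINARY_OP + → 1 + 1 = 2. Stack: [2]
STORE_FAST i → i=2. Stack: []
LOAD_FAST i → push 2. Stack: [2]
LOAD_CONST → push 3. Stack: [2, 3]
COMPARE_OP bool(<) → 2 vs 3 = True. Stack: [True]
POP_JUMP_IF_FALSE → pop True; no jump. Stack: []
LOAD_FAST_LOAD_FAST s,s → push 6,6. Stack: [6, 6]
BINARY_OP | → 6 | 6 = 6. Stack: [6]
STORE_FAST s → s=6. Stack: []
LOAD_FAST u → push -42. Stack: [-42]
LOAD_CONST → push 12. Stack: [-42, 12]
BINARY_OP % → -42 % 12 = 6. Stack: [6]
STORE_FAST s → s=6. Stack: []
LOAD_FAST i → push 2. Stack: [2]
LOAD_CONST → push 1. Stack: [2, 1]
BINARY_OP + → 2 + 1 = 3. Stack: [3]
STORE_FAST i → i=3. Stack: []
LOAD_FAST i → push 3. Stack: [3]
LOAD_CONST → push 3. Stack: [3, 3]
COMPARE_OP bool(<) → 3 vs 3 = False. Stack: [False]
POP_JUMP_IF_FALSE → pop False; jump. Stack: []
LOAD_FAST s → push 6. Stack: [6]
RETURN_VALUE → return 6.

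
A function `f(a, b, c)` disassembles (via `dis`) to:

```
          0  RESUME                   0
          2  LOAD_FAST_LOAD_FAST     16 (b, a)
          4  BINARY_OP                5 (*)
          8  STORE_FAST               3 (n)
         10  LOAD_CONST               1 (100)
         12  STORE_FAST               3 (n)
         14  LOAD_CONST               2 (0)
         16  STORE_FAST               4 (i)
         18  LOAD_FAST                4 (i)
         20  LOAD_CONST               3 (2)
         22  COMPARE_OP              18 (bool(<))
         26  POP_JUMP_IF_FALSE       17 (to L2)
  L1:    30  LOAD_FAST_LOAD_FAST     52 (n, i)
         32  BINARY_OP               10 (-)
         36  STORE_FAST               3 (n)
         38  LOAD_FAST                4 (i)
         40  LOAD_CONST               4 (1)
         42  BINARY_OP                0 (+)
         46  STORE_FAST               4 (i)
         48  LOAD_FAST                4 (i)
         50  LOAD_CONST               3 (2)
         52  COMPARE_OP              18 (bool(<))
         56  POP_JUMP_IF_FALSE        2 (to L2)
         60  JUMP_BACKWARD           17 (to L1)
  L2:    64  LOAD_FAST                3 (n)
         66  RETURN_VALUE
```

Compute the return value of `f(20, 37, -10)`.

99

LOAD_FAST_LOAD_FAST b,a → push 37,20. Stack: [37, 20]
BINARY_OP * → 37 * 20 = 740. Stack: [740]
STORE_FAST n → n=740. Stack: []
LOAD_CONST → push 100. Stack: [100]
STORE_FAST n → n=100. Stack: []
LOAD_CONST → push 0. Stack: [0]
STORE_FAST i → i=0. Stack: []
LOAD_FAST i → push 0. Stack: [0]
LOAD_CONST → push 2. Stack: [0, 2]
COMPARE_OP bool(<) → 0 vs 2 = True. Stack: [True]
POP_JUMP_IF_FALSE → pop True; no jump. Stack: []
LOAD_FAST_LOAD_FAST n,i → push 100,0. Stack: [100, 0]
BINARY_OP - → 100 - 0 = 100. Stack: [100]
STORE_FAST n → n=100. Stack: []
LOAD_FAST i → push 0. Stack: [0]
LOAD_CONST → push 1. Stack: [0, 1]
BINARY_OP + → 0 + 1 = 1. Stack: [1]
STORE_FAST i → i=1. Stack: []
LOAD_FAST i → push 1. Stack: [1]
LOAD_CONST → push 2. Stack: [1, 2]
COMPARE_OP bool(<) → 1 vs 2 = True. Stack: [True]
POP_JUMP_IF_FALSE → pop True; no jump. Stack: []
LOAD_FAST_LOAD_FAST n,i → push 100,1. Stack: [100, 1]
BINARY_OP - → 100 - 1 = 99. Stack: [99]
STORE_FAST n → n=99. Stack: []
LOAD_FAST i → push 1. Stack: [1]
LOAD_CONST → push 1. Stack: [1, 1]
BINARY_OP + → 1 + 1 = 2. Stack: [2]
STORE_FAST i → i=2. Stack: []
LOAD_FAST i → push 2. Stack: [2]
LOAD_CONST → push 2. Stack: [2, 2]
COMPARE_OP bool(<) → 2 vs 2 = False. Stack: [False]
POP_JUMP_IF_FALSE → pop False; jump. Stack: []
LOAD_FAST n → push 99. Stack: [99]
RETURN_VALUE → return 99.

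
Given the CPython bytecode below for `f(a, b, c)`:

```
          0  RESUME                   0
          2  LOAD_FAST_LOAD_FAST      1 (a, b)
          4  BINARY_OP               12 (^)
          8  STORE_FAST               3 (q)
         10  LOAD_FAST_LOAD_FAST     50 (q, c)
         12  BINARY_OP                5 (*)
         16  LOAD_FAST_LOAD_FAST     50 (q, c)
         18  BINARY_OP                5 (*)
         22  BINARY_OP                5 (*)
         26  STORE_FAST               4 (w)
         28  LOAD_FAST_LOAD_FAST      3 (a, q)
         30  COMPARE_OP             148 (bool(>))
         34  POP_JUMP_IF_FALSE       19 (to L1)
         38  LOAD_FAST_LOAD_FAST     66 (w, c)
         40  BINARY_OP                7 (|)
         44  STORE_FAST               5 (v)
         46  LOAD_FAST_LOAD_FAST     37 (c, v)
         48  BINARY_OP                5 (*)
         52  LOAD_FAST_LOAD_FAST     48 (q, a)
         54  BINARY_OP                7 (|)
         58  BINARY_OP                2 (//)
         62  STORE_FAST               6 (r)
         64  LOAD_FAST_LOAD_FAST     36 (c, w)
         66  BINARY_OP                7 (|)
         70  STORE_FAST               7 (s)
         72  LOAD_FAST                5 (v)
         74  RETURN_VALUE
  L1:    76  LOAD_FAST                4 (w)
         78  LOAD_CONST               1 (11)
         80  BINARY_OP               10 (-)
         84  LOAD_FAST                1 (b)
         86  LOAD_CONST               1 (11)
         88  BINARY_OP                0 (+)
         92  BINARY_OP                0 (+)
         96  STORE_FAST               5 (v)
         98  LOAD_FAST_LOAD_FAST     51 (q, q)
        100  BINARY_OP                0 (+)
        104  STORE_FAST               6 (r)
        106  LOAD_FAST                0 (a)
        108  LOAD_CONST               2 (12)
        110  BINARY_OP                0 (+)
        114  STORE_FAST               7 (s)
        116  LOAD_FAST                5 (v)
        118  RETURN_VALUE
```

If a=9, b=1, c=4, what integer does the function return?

LOAD_FAST_LOAD_FAST a,b → push 9,1. Stack: [9, 1]
BINARY_OP ^ → 9 ^ 1 = 8. Stack: [8]
STORE_FAST q → q=8. Stack: []
LOAD_FAST_LOAD_FAST q,c → push 8,4. Stack: [8, 4]
BINARY_OP * → 8 * 4 = 32. Stack: [32]
LOAD_FAST_LOAD_FAST q,c → push 8,4. Stack: [32, 8, 4]
BINARY_OP * → 8 * 4 = 32. Stack: [32, 32]
BINARY_OP * → 32 * 32 = 1024. Stack: [1024]
STORE_FAST w → w=1024. Stack: []
LOAD_FAST_LOAD_FAST a,q → push 9,8. Stack: [9, 8]
COMPARE_OP bool(>) → 9 vs 8 = True. Stack: [True]
POP_JUMP_IF_FALSE → pop True; no jump. Stack: []
LOAD_FAST_LOAD_FAST w,c → push 1024,4. Stack: [1024, 4]
BINARY_OP | → 1024 | 4 = 1028. Stack: [1028]
STORE_FAST v → v=1028. Stack: []
LOAD_FAST_LOAD_FAST c,v → push 4,1028. Stack: [4, 1028]
BINARY_OP * → 4 * 1028 = 4112. Stack: [4112]
LOAD_FAST_LOAD_FAST q,a → push 8,9. Stack: [4112, 8, 9]
BINARY_OP | → 8 | 9 = 9. Stack: [4112, 9]
BINARY_OP // → 4112 // 9 = 456. Stack: [456]
STORE_FAST r → r=456. Stack: []
LOAD_FAST_LOAD_FAST c,w → push 4,1024. Stack: [4, 1024]
BINARY_OP | → 4 | 1024 = 1028. Stack: [1028]
STORE_FAST s → s=1028. Stack: []
LOAD_FAST v → push 1028. Stack: [1028]
RETURN_VALUE → return 1028.

1028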